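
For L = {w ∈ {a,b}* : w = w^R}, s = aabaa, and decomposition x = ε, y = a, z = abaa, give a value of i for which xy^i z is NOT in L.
i = 2

xy²z = ε · aa · abaa = aaabaa; aaabaa reversed is aabaaa ≠ aaabaa, so it is not a palindrome and is not in L.
(Other choices also work, e.g. i = 0, 3; only i = 1 is guaranteed to stay in L since xy¹z = s.)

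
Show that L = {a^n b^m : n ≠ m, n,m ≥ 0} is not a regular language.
Assume for contradiction that L is regular, and let p ≥ 1 be the pumping length given by the pumping lemma.
Choose s = a^p b^(p + p!). Then s ∈ L because p ≠ p + p! (as p! ≥ 1), and |s| ≥ p.
By the pumping lemma, s = xyz for some x, y, z with |xy| ≤ p, |y| ≥ 1, and xy^i z ∈ L for every i ≥ 0.
Since |xy| ≤ p and the first p symbols of s are all a's, y = a^k for some k with 1 ≤ k ≤ p.
For every i ≥ 0, xy^i z = a^(p + (i − 1)k) b^(p + p!).

Because 1 ≤ k ≤ p, k divides p!. Let t = p!/k (a positive integer) and take i = t + 1.
Then the number of a's is p + tk = p + p!, which equals the number of b's.
So xy^(t+1) z = a^(p + p!) b^(p + p!) has equally many a's and b's and is NOT in L.

This contradicts the pumping lemma, which requires xy^i z ∈ L for all i ≥ 0.
Hence L = {a^n b^m : n ≠ m, n,m ≥ 0} is not regular. ∎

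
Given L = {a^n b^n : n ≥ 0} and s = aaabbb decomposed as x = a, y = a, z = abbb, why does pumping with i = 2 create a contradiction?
xy²z = aaaabbb ∉ L

Pumping with i = 2 replaces y = a by y² = aa:
- Original: s = xyz = aaabbb; aaabbb = a^3 b^3 has equal counts (3 = 3), so it is in L
- Pumped: xy²z = a · aa · abbb = aaaabbb
- aaaabbb has 4 a's and 3 b's; 4 ≠ 3, so it is not in L

The pumping lemma would require xy²z ∈ L, so this decomposition yields a contradiction.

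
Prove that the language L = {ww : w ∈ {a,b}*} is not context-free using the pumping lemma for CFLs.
Assume for contradiction that L is context-free, and let p ≥ 1 be the pumping length given by the pumping lemma for CFLs.
Choose s = a^p b^p a^p b^p. Then s ∈ L (take w = a^p b^p) and |s| = 4p ≥ p.
By the CFL pumping lemma, s = uvxyz for some u, v, x, y, z with |vxy| ≤ p, |vy| ≥ 1, and uv^i xy^i z ∈ L for every i ≥ 0.

Write s as four blocks A₁ B₁ A₂ B₂ with A₁ = A₂ = a^p and B₁ = B₂ = b^p. Since |vxy| ≤ p, the window vxy lies inside at most two adjacent blocks. Take i = 0 and let t = uxz, so |t| = 4p − |vy| with 1 ≤ |vy| ≤ p. If |t| is odd, t ∉ L immediately, so assume |vy| is even (hence |vy| ≥ 2) and |t|/2 = 2p − |vy|/2, which satisfies p ≤ |t|/2 ≤ 2p − 1.

Case 1 (vxy inside A₁B₁): t = a^(p−j) b^(p−l) a^p b^p with j + l = |vy|. The second half of t has length < 2p, so it is a suffix of the trailing a^p b^p and ends in b; the first half is a^(p−j) b^(p−l) a^((j+l)/2), which ends in a because (j+l)/2 ≥ 1. The halves differ, so t ∉ L.

Case 2 (vxy inside B₁A₂, straddling the middle): t = a^p b^(p−j) a^(p−l) b^p with j + l = |vy|. If t = ww, then w is a prefix of t of length ≥ p, so w begins with a^p; and w is a suffix of t of length ≥ p, so w ends with b^p. That forces |w| ≥ 2p, contradicting |w| = |t|/2 ≤ 2p − 1. So t ∉ L.

Case 3 (vxy inside A₂B₂): t = a^p b^p a^(p−j) b^(p−l) with j + l = |vy|. The first half of t is a prefix of a^p b^p, so it begins with a; the second half is b^((j+l)/2) a^(p−j) b^(p−l), which begins with b. The halves differ, so t ∉ L.

In every case uv⁰xy⁰z = uxz ∉ L.

This contradicts the CFL pumping lemma, which requires uv^i xy^i z ∈ L for all i ≥ 0.
Hence L = {ww : w ∈ {a,b}*} is not context-free. ∎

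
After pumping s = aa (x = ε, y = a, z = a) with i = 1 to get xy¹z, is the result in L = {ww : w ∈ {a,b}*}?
Yes

xy¹z = ε · a · a = aa.
aa splits into halves a · a, which are equal, so it is in L (w = a).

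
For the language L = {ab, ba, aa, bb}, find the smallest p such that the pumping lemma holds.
p = 3

For a finite language L, the pumping lemma holds vacuously if p > max|s| for s ∈ L.

The longest string in L = {ab, ba, aa, bb} has length 2.
If p = 3, then no string s ∈ L has |s| ≥ p, so the condition is vacuously true.

The minimum pumping length is p = 3.

Why no smaller p works: for any p ≤ 2, the longest string s ∈ L has |s| = 2 ≥ p, so it would
have to be pumpable; but pumping up (i = 2, 3, ...) produces ever longer strings, which cannot all lie in the
finite language L. So the pumping property fails for every p ≤ 2.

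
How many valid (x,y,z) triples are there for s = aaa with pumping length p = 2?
3

For s = 'aaa' with pumping length p = 2:

Constraints: |xy| ≤ 2, |y| > 0

Valid decompositions (|xy| ≤ p, |y| ≥ 1):
  • x='', y='a', z='aa'
  • x='a', y='a', z='a'
  • x='', y='aa', z='a'

Total count: 3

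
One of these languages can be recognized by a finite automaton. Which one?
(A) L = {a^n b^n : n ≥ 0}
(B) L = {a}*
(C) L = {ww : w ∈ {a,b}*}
(B) {a}*

(B) L = {a}* is regular.

This can be recognized by a finite automaton (DFA/NFA).
Regular expressions like {a}* define regular languages.

The other choices are not regular:
- {ww : w ∈ {a,b}*}: After pumping, the two halves no longer match
- {a^n b^n : n ≥ 0}: After pumping, the number of a's and b's become unequal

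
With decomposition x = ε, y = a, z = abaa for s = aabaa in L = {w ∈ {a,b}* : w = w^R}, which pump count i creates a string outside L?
i = 2

xy²z = ε · aa · abaa = aaabaa; aaabaa reversed is aabaaa ≠ aaabaa, so it is not a palindrome and is not in L.
(Other choices also work, e.g. i = 0, 3; only i = 1 is guaranteed to stay in L since xy¹z = s.)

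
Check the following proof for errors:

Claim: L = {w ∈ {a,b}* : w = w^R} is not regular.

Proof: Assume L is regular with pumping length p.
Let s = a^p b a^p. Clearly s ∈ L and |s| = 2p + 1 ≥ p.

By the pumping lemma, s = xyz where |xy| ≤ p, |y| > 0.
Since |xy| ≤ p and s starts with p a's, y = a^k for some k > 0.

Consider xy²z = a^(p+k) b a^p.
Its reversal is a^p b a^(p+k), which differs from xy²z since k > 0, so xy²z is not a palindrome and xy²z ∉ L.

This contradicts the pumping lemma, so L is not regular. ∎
The proof is correct.

This proof is valid because:
1. s = a^p b a^p is in L and is chosen in terms of p, so |s| ≥ p holds for every p
2. The decomposition analysis is correct: |xy| ≤ p forces y to lie inside the leading a's
3. The contradiction is valid: a^(p+k) b a^p has more a's before the b than after it, so it is not a palindrome
4. The conclusion follows logically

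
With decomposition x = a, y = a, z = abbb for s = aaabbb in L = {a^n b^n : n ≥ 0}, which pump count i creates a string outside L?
i = 0

xy⁰z = a · ε · abbb = aabbb; aabbb has 2 a's and 3 b's; 2 ≠ 3, so it is not in L.
(Other choices also work, e.g. i = 2, 3; only i = 1 is guaranteed to stay in L since xy¹z = s.)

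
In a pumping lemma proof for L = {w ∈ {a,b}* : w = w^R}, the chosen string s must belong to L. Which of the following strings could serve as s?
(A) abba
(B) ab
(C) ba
(A) abba

The pumping lemma is applied to a string s that lies in L, so first check membership of each option:
- (A) abba reversed is abba, the same string, so it is a palindrome and is in L ✓
- (B) ab reversed is ba ≠ ab, so it is not a palindrome and is not in L ✗
- (C) ba reversed is ab ≠ ba, so it is not a palindrome and is not in L ✗

Only (A) abba is in L, so it is the only candidate that could play the role of s.
(In a complete proof one picks s in terms of the pumping length p so that |s| ≥ p is guaranteed; a fixed string like abba illustrates the shape of such an s.)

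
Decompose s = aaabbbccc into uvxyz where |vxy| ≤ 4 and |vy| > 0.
u='aa', v='a', x='bb', y='b', z='ccc'

For s = aaabbbccc with pumping length p = 4:

One valid decomposition:
- u = 'aa'
- v = 'a'
- x = 'bb'
- y = 'b'
- z = 'ccc'

Verification:
- uvxyz = 'aa' + 'a' + 'bb' + 'b' + 'ccc' = aaabbbccc ✓
- |vxy| = |'abbb'| = 4 ≤ 4 ✓
- |vy| = |'ab'| = 2 > 0 ✓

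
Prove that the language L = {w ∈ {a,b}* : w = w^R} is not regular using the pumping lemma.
Assume for contradiction that L is regular, and let p ≥ 1 be the pumping length given by the pumping lemma.
Choose s = a^p b a^p. Then s ∈ L (it reads the same in both directions) and |s| = 2p + 1 ≥ p.
By the pumping lemma, s = xyz for some x, y, z with |xy| ≤ p, |y| ≥ 1, and xy^i z ∈ L for every i ≥ 0.
Since |xy| ≤ p and the first p symbols of s are all a's, y = a^k for some k with 1 ≤ k ≤ p.

Take i = 0: xy⁰z = a^(p − k) b a^p.
Its reversal is a^p b a^(p − k). These differ because the block of a's before the unique b has length p − k in one and p in the other, and p − k ≠ p since k ≥ 1. So xy⁰z is not a palindrome, i.e. xy⁰z ∉ L.

This contradicts the pumping lemma, which requires xy^i z ∈ L for all i ≥ 0.
Hence L = {w ∈ {a,b}* : w = w^R} is not regular. ∎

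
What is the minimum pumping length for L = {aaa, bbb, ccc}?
p = 4

For a finite language L, the pumping lemma holds vacuously if p > max|s| for s ∈ L.

The longest string in L = {aaa, bbb, ccc} has length 3.
If p = 4, then no string s ∈ L has |s| ≥ p, so the condition is vacuously true.

The minimum pumping length is p = 4.

Why no smaller p works: for any p ≤ 3, the longest string s ∈ L has |s| = 3 ≥ p, so it would
have to be pumpable; but pumping up (i = 2, 3, ...) produces ever longer strings, which cannot all lie in the
finite language L. So the pumping property fails for every p ≤ 3.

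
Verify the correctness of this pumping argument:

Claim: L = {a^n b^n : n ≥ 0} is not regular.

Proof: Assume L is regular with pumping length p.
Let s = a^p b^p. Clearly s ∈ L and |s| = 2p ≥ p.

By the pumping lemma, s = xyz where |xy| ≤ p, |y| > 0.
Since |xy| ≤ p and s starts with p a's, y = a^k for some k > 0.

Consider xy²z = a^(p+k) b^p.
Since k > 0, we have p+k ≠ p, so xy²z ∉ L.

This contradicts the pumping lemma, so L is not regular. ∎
The proof is correct.

This proof is valid because:
1. The string s = a^p b^p is correctly in L
2. The decomposition analysis is correct: y must consist only of a's
3. The contradiction is valid: pumping increases a's but not b's
4. The conclusion follows logically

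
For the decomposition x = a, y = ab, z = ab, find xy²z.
aababab

Given x = 'a', y = 'ab', z = 'ab' and i = 2:

xy^2z = x + y·y·...·y (2 times) + z
       = 'a' + 'ab'^2 + 'ab'
       = 'a' + 'abab' + 'ab'
       = 'aababab'

The pumped string is 'aababab' with length 7.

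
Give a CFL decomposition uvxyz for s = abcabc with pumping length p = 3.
u='ab', v='c', x='a', y='b', z='c'

For s = abcabc with pumping length p = 3:

One valid decomposition:
- u = 'ab'
- v = 'c'
- x = 'a'
- y = 'b'
- z = 'c'

Verification:
- uvxyz = 'ab' + 'c' + 'a' + 'b' + 'c' = abcabc ✓
- |vxy| = |'cab'| = 3 ≤ 3 ✓
- |vy| = |'cb'| = 2 > 0 ✓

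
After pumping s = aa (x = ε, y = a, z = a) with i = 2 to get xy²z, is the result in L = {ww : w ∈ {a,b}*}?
No

xy²z = ε · aa · a = aaa.
aaa has odd length 3, so it cannot be written as ww and is not in L.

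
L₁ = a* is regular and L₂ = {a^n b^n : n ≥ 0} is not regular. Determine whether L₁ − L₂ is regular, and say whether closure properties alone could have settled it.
Yes — L₁ − L₂ is regular.

The only string of a* that lies in {a^n b^n} is ε, so L₁ − L₂ = a* − {ε} = a⁺ = aa*, which is regular.

Note that the bare facts "L₁ regular, L₂ non-regular" do not settle the question by themselves: the closure of regular languages under ∪, ∩, complement and difference applies only when BOTH operands are regular. With a non-regular operand the result can come out regular or non-regular depending on the specific languages, so one has to work out L₁ − L₂ for this particular pair, as above.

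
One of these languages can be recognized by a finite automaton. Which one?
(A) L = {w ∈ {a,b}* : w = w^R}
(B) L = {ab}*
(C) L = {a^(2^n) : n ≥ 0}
(B) {ab}*

(B) L = {ab}* is regular.

This can be recognized by a finite automaton (DFA/NFA).
Regular expressions like {ab}* define regular languages.

The other choices are not regular:
- {a^(2^n) : n ≥ 0}: After pumping, length is no longer a power of 2
- {w ∈ {a,b}* : w = w^R}: After pumping, the string is no longer symmetric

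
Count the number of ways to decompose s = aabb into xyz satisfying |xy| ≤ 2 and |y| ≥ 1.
3

For s = 'aabb' with pumping length p = 2:

Constraints: |xy| ≤ 2, |y| > 0

Valid decompositions (|xy| ≤ p, |y| ≥ 1):
  • x='', y='a', z='abb'
  • x='a', y='a', z='bb'
  • x='', y='aa', z='bb'

Total count: 3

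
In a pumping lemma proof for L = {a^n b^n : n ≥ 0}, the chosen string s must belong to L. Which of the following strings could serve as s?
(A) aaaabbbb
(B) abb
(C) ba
(A) aaaabbbb

The pumping lemma is applied to a string s that lies in L, so first check membership of each option:
- (A) aaaabbbb = a^4 b^4 has equal counts (4 = 4), so it is in L ✓
- (B) abb has 1 a's and 2 b's; 1 ≠ 2, so it is not in L ✗
- (C) ba has an a after a b, so it is not of the form a^n b^n and is not in L ✗

Only (A) aaaabbbb is in L, so it is the only candidate that could play the role of s.
(In a complete proof one picks s in terms of the pumping length p so that |s| ≥ p is guaranteed; a fixed string like aaaabbbb illustrates the shape of such an s.)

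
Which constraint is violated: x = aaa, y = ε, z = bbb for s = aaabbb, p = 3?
Violated: |y| > 0

The decomposition x = aaa, y = ε, z = bbb for s = aaabbb with p = 3
violates the constraint: |y| > 0

|y| = 0, but the pumping lemma requires |y| > 0 (y must be non-empty).

Pumping lemma constraints:
1. xyz = s (decomposition is valid)
2. |xy| ≤ p
3. |y| > 0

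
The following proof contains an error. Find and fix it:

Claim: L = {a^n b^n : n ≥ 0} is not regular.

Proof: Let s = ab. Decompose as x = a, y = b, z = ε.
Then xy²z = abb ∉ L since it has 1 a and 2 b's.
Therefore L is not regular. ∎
Error: The string s = ab might be shorter than the pumping length p.

Correction: Choose s = a^p b^p to ensure |s| ≥ p. Also, the decomposition is wrong: with |xy| ≤ p, y cannot include b's when s starts with p a's.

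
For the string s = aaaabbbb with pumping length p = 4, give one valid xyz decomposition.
x = 'aa', y = 'aa', z = 'bbbb'

For s = aaaabbbb and p = 4, one valid decomposition is:
- x = 'aa' (length 2)
- y = 'aa' (length 2)
- z = 'bbbb' (length 4)

Verification:
- xyz = 'aa' + 'aa' + 'bbbb' = aaaabbbb ✓
- |xy| = 4 ≤ 4 ✓
- |y| = 2 > 0 ✓

All pumping lemma constraints are satisfied.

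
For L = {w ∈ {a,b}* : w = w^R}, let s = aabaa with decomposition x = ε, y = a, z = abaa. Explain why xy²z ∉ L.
xy²z = aaabaa ∉ L

Pumping with i = 2 replaces y = a by y² = aa:
- Original: s = xyz = aabaa; aabaa reversed is aabaa, the same string, so it is a palindrome and is in L
- Pumped: xy²z = ε · aa · abaa = aaabaa
- aaabaa reversed is aabaaa ≠ aaabaa, so it is not a palindrome and is not in L

The pumping lemma would require xy²z ∈ L, so this decomposition yields a contradiction.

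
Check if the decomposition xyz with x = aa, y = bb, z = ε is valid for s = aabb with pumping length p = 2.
Violated: |xy| ≤ p

The decomposition x = aa, y = bb, z = ε for s = aabb with p = 2
violates the constraint: |xy| ≤ p

|xy| = |aabb| = 4 > 2 = p. The decomposition puts too many characters in xy.

Pumping lemma constraints:
1. xyz = s (decomposition is valid)
2. |xy| ≤ p
3. |y| > 0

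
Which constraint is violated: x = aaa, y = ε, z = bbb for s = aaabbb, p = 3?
Violated: |y| > 0

The decomposition x = aaa, y = ε, z = bbb for s = aaabbb with p = 3
violates the constraint: |y| > 0

|y| = 0, but the pumping lemma requires |y| > 0 (y must be non-empty).

Pumping lemma constraints:
1. xyz = s (decomposition is valid)
2. |xy| ≤ p
3. |y| > 0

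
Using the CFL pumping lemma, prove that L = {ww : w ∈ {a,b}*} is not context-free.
Assume for contradiction that L is context-free, and let p ≥ 1 be the pumping length given by the pumping lemma for CFLs.
Choose s = a^p b^p a^p b^p. Then s ∈ L (take w = a^p b^p) and |s| = 4p ≥ p.
By the CFL pumping lemma, s = uvxyz for some u, v, x, y, z with |vxy| ≤ p, |vy| ≥ 1, and uv^i xy^i z ∈ L for every i ≥ 0.

Write s as four blocks A₁ B₁ A₂ B₂ with A₁ = A₂ = a^p and B₁ = B₂ = b^p. Since |vxy| ≤ p, the window vxy lies inside at most two adjacent blocks. Take i = 0 and let t = uxz, so |t| = 4p − |vy| with 1 ≤ |vy| ≤ p. If |t| is odd, t ∉ L immediately, so assume |vy| is even (hence |vy| ≥ 2) and |t|/2 = 2p − |vy|/2, which satisfies p ≤ |t|/2 ≤ 2p − 1.

Case 1 (vxy inside A₁B₁): t = a^(p−j) b^(p−l) a^p b^p with j + l = |vy|. The second half of t has length < 2p, so it is a suffix of the trailing a^p b^p and ends in b; the first half is a^(p−j) b^(p−l) a^((j+l)/2), which ends in a because (j+l)/2 ≥ 1. The halves differ, so t ∉ L.

Case 2 (vxy inside B₁A₂, straddling the middle): t = a^p b^(p−j) a^(p−l) b^p with j + l = |vy|. If t = ww, then w is a prefix of t of length ≥ p, so w begins with a^p; and w is a suffix of t of length ≥ p, so w ends with b^p. That forces |w| ≥ 2p, contradicting |w| = |t|/2 ≤ 2p − 1. So t ∉ L.

Case 3 (vxy inside A₂B₂): t = a^p b^p a^(p−j) b^(p−l) with j + l = |vy|. The first half of t is a prefix of a^p b^p, so it begins with a; the second half is b^((j+l)/2) a^(p−j) b^(p−l), which begins with b. The halves differ, so t ∉ L.

In every case uv⁰xy⁰z = uxz ∉ L.

This contradicts the CFL pumping lemma, which requires uv^i xy^i z ∈ L for all i ≥ 0.
Hence L = {ww : w ∈ {a,b}*} is not context-free. ∎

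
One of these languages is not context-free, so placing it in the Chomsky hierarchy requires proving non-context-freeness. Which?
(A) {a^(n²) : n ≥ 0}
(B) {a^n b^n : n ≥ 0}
(A) {a^(n²) : n ≥ 0}

(A) {a^(n²) : n ≥ 0} requires the CFL pumping lemma.

- {a^n b^n : n ≥ 0} is context-free (but not regular)
  • Can be shown non-regular with the regular pumping lemma
  • After pumping, the number of a's and b's become unequal

- {a^(n²) : n ≥ 0} is NOT context-free
  • Requires the CFL pumping lemma to prove
  • Gaps between squares grow unboundedly

The CFL pumping lemma is "stronger" in that it can prove non-membership
in the larger class of context-free languages.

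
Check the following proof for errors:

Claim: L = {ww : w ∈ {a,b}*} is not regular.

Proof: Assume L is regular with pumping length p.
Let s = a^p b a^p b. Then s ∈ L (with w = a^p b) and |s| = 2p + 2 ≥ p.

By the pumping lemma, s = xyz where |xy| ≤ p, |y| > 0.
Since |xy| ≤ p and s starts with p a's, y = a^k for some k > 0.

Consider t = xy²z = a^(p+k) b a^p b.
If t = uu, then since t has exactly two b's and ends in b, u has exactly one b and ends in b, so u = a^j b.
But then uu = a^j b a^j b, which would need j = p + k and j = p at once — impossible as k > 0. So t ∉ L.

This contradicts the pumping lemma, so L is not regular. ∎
The proof is correct.

This proof is valid because:
1. s = a^p b a^p b is in L and is chosen in terms of p, so |s| ≥ p holds for every p
2. The decomposition analysis is correct: |xy| ≤ p forces y to lie inside the leading a's
3. The contradiction is valid: the argument shows a^(p+k) b a^p b cannot be split into two equal halves
4. The conclusion follows logically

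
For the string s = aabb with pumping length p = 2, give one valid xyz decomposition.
x = '', y = 'a', z = 'abb'

For s = aabb and p = 2, one valid decomposition is:
- x = '' (length 0)
- y = 'a' (length 1)
- z = 'abb' (length 3)

Verification:
- xyz = '' + 'a' + 'abb' = aabb ✓
- |xy| = 1 ≤ 2 ✓
- |y| = 1 > 0 ✓

All pumping lemma constraints are satisfied.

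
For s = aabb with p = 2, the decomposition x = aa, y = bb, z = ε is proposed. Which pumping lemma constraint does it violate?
Violated: |xy| ≤ p

The decomposition x = aa, y = bb, z = ε for s = aabb with p = 2
violates the constraint: |xy| ≤ p

|xy| = |aabb| = 4 > 2 = p. The decomposition puts too many characters in xy.

Pumping lemma constraints:
1. xyz = s (decomposition is valid)
2. |xy| ≤ p
3. |y| > 0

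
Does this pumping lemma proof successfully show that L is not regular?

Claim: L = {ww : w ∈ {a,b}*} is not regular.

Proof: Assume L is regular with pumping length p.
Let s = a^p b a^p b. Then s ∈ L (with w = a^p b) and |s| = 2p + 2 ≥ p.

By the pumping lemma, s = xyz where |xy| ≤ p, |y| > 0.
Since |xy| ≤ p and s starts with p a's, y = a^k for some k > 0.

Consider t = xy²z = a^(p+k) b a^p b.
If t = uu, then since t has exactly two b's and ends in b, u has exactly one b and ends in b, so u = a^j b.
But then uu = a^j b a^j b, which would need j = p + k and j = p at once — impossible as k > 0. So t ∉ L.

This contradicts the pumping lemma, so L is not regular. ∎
The proof is correct.

This proof is valid because:
1. s = a^p b a^p b is in L and is chosen in terms of p, so |s| ≥ p holds for every p
2. The decomposition analysis is correct: |xy| ≤ p forces y to lie inside the leading a's
3. The contradiction is valid: the argument shows a^(p+k) b a^p b cannot be split into two equal halves
4. The conclusion follows logically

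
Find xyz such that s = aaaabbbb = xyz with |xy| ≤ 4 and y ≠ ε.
x = 'a', y = 'aaa', z = 'bbbb'

For s = aaaabbbb and p = 4, one valid decomposition is:
- x = 'a' (length 1)
- y = 'aaa' (length 3)
- z = 'bbbb' (length 4)

Verification:
- xyz = 'a' + 'aaa' + 'bbbb' = aaaabbbb ✓
- |xy| = 4 ≤ 4 ✓
- |y| = 3 > 0 ✓

All pumping lemma constraints are satisfied.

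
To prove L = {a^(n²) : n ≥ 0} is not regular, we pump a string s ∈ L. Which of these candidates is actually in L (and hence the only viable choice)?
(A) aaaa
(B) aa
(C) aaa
(A) aaaa

The pumping lemma is applied to a string s that lies in L, so first check membership of each option:
- (A) aaaa has length 4 = 2², a perfect square, so it is in L ✓
- (B) aa has length 2, strictly between 1² = 1 and 2² = 4, so it is not in L ✗
- (C) aaa has length 3, strictly between 1² = 1 and 2² = 4, so it is not in L ✗

Only (A) aaaa is in L, so it is the only candidate that could play the role of s.
(In a complete proof one picks s in terms of the pumping length p so that |s| ≥ p is guaranteed; a fixed string like aaaa illustrates the shape of such an s.)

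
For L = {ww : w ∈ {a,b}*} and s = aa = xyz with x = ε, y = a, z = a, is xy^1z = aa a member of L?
Yes

xy¹z = ε · a · a = aa.
aa splits into halves a · a, which are equal, so it is in L (w = a).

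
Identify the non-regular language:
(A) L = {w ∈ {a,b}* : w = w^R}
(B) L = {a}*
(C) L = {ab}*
(A) {w ∈ {a,b}* : w = w^R}

(A) L = {w ∈ {a,b}* : w = w^R} is NOT regular.

The pumping lemma can be used to prove this:
After pumping, the string is no longer symmetric

The other languages are regular because they can be recognized by finite automata.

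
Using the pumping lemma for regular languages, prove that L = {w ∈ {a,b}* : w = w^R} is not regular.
Assume for contradiction that L is regular, and let p ≥ 1 be the pumping length given by the pumping lemma.
Choose s = a^p b a^p. Then s ∈ L (it reads the same in both directions) and |s| = 2p + 1 ≥ p.
By the pumping lemma, s = xyz for some x, y, z with |xy| ≤ p, |y| ≥ 1, and xy^i z ∈ L for every i ≥ 0.
Since |xy| ≤ p and the first p symbols of s are all a's, y = a^k for some k with 1 ≤ k ≤ p.

Take i = 0: xy⁰z = a^(p − k) b a^p.
Its reversal is a^p b a^(p − k). These differ because the block of a's before the unique b has length p − k in one and p in the other, and p − k ≠ p since k ≥ 1. So xy⁰z is not a palindrome, i.e. xy⁰z ∉ L.

This contradicts the pumping lemma, which requires xy^i z ∈ L for all i ≥ 0.
Hence L = {w ∈ {a,b}* : w = w^R} is not regular. ∎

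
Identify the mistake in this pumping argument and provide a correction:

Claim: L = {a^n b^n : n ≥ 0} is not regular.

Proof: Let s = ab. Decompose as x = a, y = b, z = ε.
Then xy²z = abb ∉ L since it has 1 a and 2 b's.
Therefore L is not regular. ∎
Error: The string s = ab might be shorter than the pumping length p.

Correction: Choose s = a^p b^p to ensure |s| ≥ p. Also, the decomposition is wrong: with |xy| ≤ p, y cannot include b's when s starts with p a's.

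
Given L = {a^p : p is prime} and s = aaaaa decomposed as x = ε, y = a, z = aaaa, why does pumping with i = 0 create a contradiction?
xy⁰z = aaaa ∉ L

Pumping with i = 0 replaces y = a by y⁰ = ε:
- Original: s = xyz = aaaaa; aaaaa has length 5, which is prime, so it is in L
- Pumped: xy⁰z = ε · ε · aaaa = aaaa
- aaaa has length 4 = 2 × 2, which is not prime, so it is not in L

The pumping lemma would require xy⁰z ∈ L, so this decomposition yields a contradiction.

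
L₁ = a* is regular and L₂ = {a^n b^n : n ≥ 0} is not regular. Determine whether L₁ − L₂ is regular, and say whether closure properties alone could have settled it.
Yes — L₁ − L₂ is regular.

The only string of a* that lies in {a^n b^n} is ε, so L₁ − L₂ = a* − {ε} = a⁺ = aa*, which is regular.

Note that the bare facts "L₁ regular, L₂ non-regular" do not settle the question by themselves: the closure of regular languages under ∪, ∩, complement and difference applies only when BOTH operands are regular. With a non-regular operand the result can come out regular or non-regular depending on the specific languages, so one has to work out L₁ − L₂ for this particular pair, as above.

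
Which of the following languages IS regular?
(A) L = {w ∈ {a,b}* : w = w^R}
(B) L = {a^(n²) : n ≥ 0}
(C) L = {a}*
(C) {a}*

(C) L = {a}* is regular.

This can be recognized by a finite automaton (DFA/NFA).
Regular expressions like {a}* define regular languages.

The other choices are not regular:
- {w ∈ {a,b}* : w = w^R}: After pumping, the string is no longer symmetric
- {a^(n²) : n ≥ 0}: After pumping, length is no longer a perfect square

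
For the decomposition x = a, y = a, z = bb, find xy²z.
aaabb

Given x = 'a', y = 'a', z = 'bb' and i = 2:

xy^2z = x + y·y·...·y (2 times) + z
       = 'a' + 'a'^2 + 'bb'
       = 'a' + 'aa' + 'bb'
       = 'aaabb'

The pumped string is 'aaabb' with length 5.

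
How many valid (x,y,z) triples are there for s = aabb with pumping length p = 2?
3

For s = 'aabb' with pumping length p = 2:

Constraints: |xy| ≤ 2, |y| > 0

Valid decompositions (|xy| ≤ p, |y| ≥ 1):
  • x='', y='a', z='abb'
  • x='a', y='a', z='bb'
  • x='', y='aa', z='bb'

Total count: 3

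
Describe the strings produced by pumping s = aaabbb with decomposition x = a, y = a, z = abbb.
{xy^i z : i ≥ 0} = {a^(2+i) b^3 : i ≥ 0} = {aabbb, aaabbb, aaaabbb, ...}

With x = a, y = a, z = abbb: Starting with aaabbb and pumping the second 'a', we get strings with 2+i a's followed by 3 b's for i = 0, 1, 2, ...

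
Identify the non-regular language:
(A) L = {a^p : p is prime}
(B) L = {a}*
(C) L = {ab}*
(A) {a^p : p is prime}

(A) L = {a^p : p is prime} is NOT regular.

The pumping lemma can be used to prove this:
After pumping, the length becomes composite

The other languages are regular because they can be recognized by finite automata.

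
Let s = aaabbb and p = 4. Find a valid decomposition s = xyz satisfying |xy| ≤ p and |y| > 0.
x = '', y = 'a', z = 'aabbb'

For s = aaabbb and p = 4, one valid decomposition is:
- x = '' (length 0)
- y = 'a' (length 1)
- z = 'aabbb' (length 5)

Verification:
- xyz = '' + 'a' + 'aabbb' = aaabbb ✓
- |xy| = 1 ≤ 4 ✓
- |y| = 1 > 0 ✓

All pumping lemma constraints are satisfied.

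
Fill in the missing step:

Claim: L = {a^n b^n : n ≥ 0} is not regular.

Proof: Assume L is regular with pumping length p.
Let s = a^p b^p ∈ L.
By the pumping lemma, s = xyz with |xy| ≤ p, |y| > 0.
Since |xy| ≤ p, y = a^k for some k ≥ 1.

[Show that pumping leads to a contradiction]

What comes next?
Consider xy²z = a^(p+k) b^p.

Since k ≥ 1, we have p + k > p.
So xy²z has more a's than b's: (p+k) a's vs p b's.
This means xy²z ∉ L because a^n b^n requires equal counts.

This contradicts the pumping lemma which states xy²z ∈ L.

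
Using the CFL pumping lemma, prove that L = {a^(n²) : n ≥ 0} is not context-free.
Assume for contradiction that L is context-free, and let p ≥ 1 be the pumping length given by the pumping lemma for CFLs.
Choose s = a^(p²). Then s ∈ L and |s| = p² ≥ p.
By the CFL pumping lemma, s = uvxyz for some u, v, x, y, z with |vxy| ≤ p, |vy| ≥ 1, and uv^i xy^i z ∈ L for every i ≥ 0.
All symbols are a's, so only lengths matter: let k = |vy|, with 1 ≤ k ≤ |vxy| ≤ p.

Take i = 2: |uv²xy²z| = p² + k, and p² < p² + k ≤ p² + p < (p + 1)².
So the length lies strictly between consecutive squares and is not a perfect square; uv²xy²z ∉ L.

This contradicts the CFL pumping lemma, which requires uv^i xy^i z ∈ L for all i ≥ 0.
Hence L = {a^(n²) : n ≥ 0} is not context-free. ∎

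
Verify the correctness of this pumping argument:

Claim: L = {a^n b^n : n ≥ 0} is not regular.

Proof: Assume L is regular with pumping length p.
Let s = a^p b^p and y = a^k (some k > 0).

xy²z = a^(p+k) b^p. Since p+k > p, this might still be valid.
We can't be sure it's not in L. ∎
The proof is INCORRECT.

Error: The conclusion is wrong.
xy²z = a^(p+k) b^p is definitely NOT in L because the number of a's (p+k) ≠ number of b's (p).
The proof incorrectly doubts what is actually a valid contradiction.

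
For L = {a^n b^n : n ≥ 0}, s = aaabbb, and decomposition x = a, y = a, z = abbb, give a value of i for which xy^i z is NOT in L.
i = 3

xy³z = a · aaa · abbb = aaaaabbb; aaaaabbb has 5 a's and 3 b's; 5 ≠ 3, so it is not in L.
(Other choices also work, e.g. i = 0, 2; only i = 1 is guaranteed to stay in L since xy¹z = s.)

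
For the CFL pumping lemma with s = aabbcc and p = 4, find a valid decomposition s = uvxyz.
u='a', v='a', x='bb', y='c', z='c'

For s = aabbcc with pumping length p = 4:

One valid decomposition:
- u = 'a'
- v = 'a'
- x = 'bb'
- y = 'c'
- z = 'c'

Verification:
- uvxyz = 'a' + 'a' + 'bb' + 'c' + 'c' = aabbcc ✓
- |vxy| = |'abbc'| = 4 ≤ 4 ✓
- |vy| = |'ac'| = 2 > 0 ✓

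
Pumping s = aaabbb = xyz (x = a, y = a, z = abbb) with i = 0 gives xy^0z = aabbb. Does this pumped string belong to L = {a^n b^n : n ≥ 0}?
No

xy⁰z = a · ε · abbb = aabbb.
aabbb has 2 a's and 3 b's; 2 ≠ 3, so it is not in L.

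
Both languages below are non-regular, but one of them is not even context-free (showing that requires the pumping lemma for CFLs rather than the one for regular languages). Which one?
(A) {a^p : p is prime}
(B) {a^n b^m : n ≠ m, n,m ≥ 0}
(A) {a^p : p is prime}

(A) {a^p : p is prime} requires the CFL pumping lemma.

- {a^n b^m : n ≠ m, n,m ≥ 0} is context-free (but not regular)
  • Can be shown non-regular with the regular pumping lemma
  • After pumping a's, we can make n = m

- {a^p : p is prime} is NOT context-free
  • Requires the CFL pumping lemma to prove
  • The CFL pumping lemma also fails because prime gaps are unbounded

The CFL pumping lemma is "stronger" in that it can prove non-membership
in the larger class of context-free languages.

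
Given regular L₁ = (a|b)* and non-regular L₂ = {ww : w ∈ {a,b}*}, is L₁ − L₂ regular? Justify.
No — L₁ − L₂ is not regular.

L₁ − L₂ is the complement of {ww} within {a,b}*. If it were regular, its complement {ww} would be regular as well (regular languages are closed under complement) — contradiction. So L₁ − L₂ is not regular.

Note that the bare facts "L₁ regular, L₂ non-regular" do not settle the question by themselves: the closure of regular languages under ∪, ∩, complement and difference applies only when BOTH operands are regular. With a non-regular operand the result can come out regular or non-regular depending on the specific languages, so one has to work out L₁ − L₂ for this particular pair, as above.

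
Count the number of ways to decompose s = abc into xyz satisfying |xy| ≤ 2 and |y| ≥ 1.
3

For s = 'abc' with pumping length p = 2:

Constraints: |xy| ≤ 2, |y| > 0

Valid decompositions (|xy| ≤ p, |y| ≥ 1):
  • x='', y='a', z='bc'
  • x='a', y='b', z='c'
  • x='', y='ab', z='c'

Total count: 3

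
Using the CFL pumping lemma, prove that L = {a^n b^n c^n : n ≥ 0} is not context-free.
Assume for contradiction that L is context-free, and let p ≥ 1 be the pumping length given by the pumping lemma for CFLs.
Choose s = a^p b^p c^p. Then s ∈ L and |s| = 3p ≥ p.
By the CFL pumping lemma, s = uvxyz for some u, v, x, y, z with |vxy| ≤ p, |vy| ≥ 1, and uv^i xy^i z ∈ L for every i ≥ 0.

Because |vxy| ≤ p, the window vxy cannot contain both an a and a c: any substring of s containing both must include the entire block b^p plus at least one a and one c, so it has length ≥ p + 2 > p.
Hence at least one of the letters a, c does not occur in vy at all.

Take i = 0: the string uxz is obtained from s by deleting |vy| ≥ 1 symbols, so |uxz| = 3p − |vy| < 3p.
But the letter (a or c) that does not occur in vy still occurs exactly p times in uxz. Every string of L with exactly p copies of some letter is a^p b^p c^p, of length 3p. Since |uxz| < 3p, uxz ∉ L.

This contradicts the CFL pumping lemma, which requires uv^i xy^i z ∈ L for all i ≥ 0.
Hence L = {a^n b^n c^n : n ≥ 0} is not context-free. ∎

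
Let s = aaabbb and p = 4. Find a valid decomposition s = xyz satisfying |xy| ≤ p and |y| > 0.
x = 'a', y = 'aa', z = 'bbb'

For s = aaabbb and p = 4, one valid decomposition is:
- x = 'a' (length 1)
- y = 'aa' (length 2)
- z = 'bbb' (length 3)

Verification:
- xyz = 'a' + 'aa' + 'bbb' = aaabbb ✓
- |xy| = 3 ≤ 4 ✓
- |y| = 2 > 0 ✓

All pumping lemma constraints are satisfied.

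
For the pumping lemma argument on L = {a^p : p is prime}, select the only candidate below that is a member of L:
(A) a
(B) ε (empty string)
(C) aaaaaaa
(C) aaaaaaa

The pumping lemma is applied to a string s that lies in L, so first check membership of each option:
- (A) a has length 1, which is not prime, so it is not in L ✗
- (B) ε has length 0, which is not prime, so it is not in L ✗
- (C) aaaaaaa has length 7, which is prime, so it is in L ✓

Only (C) aaaaaaa is in L, so it is the only candidate that could play the role of s.
(In a complete proof one picks s in terms of the pumping length p so that |s| ≥ p is guaranteed; a fixed string like aaaaaaa illustrates the shape of such an s.)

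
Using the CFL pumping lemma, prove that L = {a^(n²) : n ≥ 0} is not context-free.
Assume for contradiction that L is context-free, and let p ≥ 1 be the pumping length given by the pumping lemma for CFLs.
Choose s = a^(p²). Then s ∈ L and |s| = p² ≥ p.
By the CFL pumping lemma, s = uvxyz for some u, v, x, y, z with |vxy| ≤ p, |vy| ≥ 1, and uv^i xy^i z ∈ L for every i ≥ 0.
All symbols are a's, so only lengths matter: let k = |vy|, with 1 ≤ k ≤ |vxy| ≤ p.

Take i = 2: |uv²xy²z| = p² + k, and p² < p² + k ≤ p² + p < (p + 1)².
So the length lies strictly between consecutive squares and is not a perfect square; uv²xy²z ∉ L.

This contradicts the CFL pumping lemma, which requires uv^i xy^i z ∈ L for all i ≥ 0.
Hence L = {a^(n²) : n ≥ 0} is not context-free. ∎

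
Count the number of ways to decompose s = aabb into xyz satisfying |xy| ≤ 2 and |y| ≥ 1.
3

For s = 'aabb' with pumping length p = 2:

Constraints: |xy| ≤ 2, |y| > 0

Valid decompositions (|xy| ≤ p, |y| ≥ 1):
  • x='', y='a', z='abb'
  • x='a', y='a', z='bb'
  • x='', y='aa', z='bb'

Total count: 3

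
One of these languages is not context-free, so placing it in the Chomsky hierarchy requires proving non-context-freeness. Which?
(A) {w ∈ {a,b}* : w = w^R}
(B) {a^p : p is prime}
(B) {a^p : p is prime}

(B) {a^p : p is prime} requires the CFL pumping lemma.

- {w ∈ {a,b}* : w = w^R} is context-free (but not regular)
  • Can be shown non-regular with the regular pumping lemma
  • After pumping, the string is no longer symmetric

- {a^p : p is prime} is NOT context-free
  • Requires the CFL pumping lemma to prove
  • The CFL pumping lemma also fails because prime gaps are unbounded

The CFL pumping lemma is "stronger" in that it can prove non-membership
in the larger class of context-free languages.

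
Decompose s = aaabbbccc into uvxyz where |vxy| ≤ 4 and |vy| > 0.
u='aa', v='a', x='bb', y='b', z='ccc'

For s = aaabbbccc with pumping length p = 4:

One valid decomposition:
- u = 'aa'
- v = 'a'
- x = 'bb'
- y = 'b'
- z = 'ccc'

Verification:
- uvxyz = 'aa' + 'a' + 'bb' + 'b' + 'ccc' = aaabbbccc ✓
- |vxy| = |'abbb'| = 4 ≤ 4 ✓
- |vy| = |'ab'| = 2 > 0 ✓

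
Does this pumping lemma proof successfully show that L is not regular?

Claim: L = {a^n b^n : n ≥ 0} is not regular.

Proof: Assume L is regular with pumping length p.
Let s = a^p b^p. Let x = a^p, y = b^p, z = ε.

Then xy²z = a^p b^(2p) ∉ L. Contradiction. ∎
The proof is INCORRECT.

Error: The decomposition violates |xy| ≤ p.
With x = a^p and y = b^p, we have |xy| = 2p > p.
The pumping lemma requires |xy| ≤ p, so y must be within the first p characters.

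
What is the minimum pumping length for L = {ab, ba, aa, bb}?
p = 3

For a finite language L, the pumping lemma holds vacuously if p > max|s| for s ∈ L.

The longest string in L = {ab, ba, aa, bb} has length 2.
If p = 3, then no string s ∈ L has |s| ≥ p, so the condition is vacuously true.

The minimum pumping length is p = 3.

Why no smaller p works: for any p ≤ 2, the longest string s ∈ L has |s| = 2 ≥ p, so it would
have to be pumpable; but pumping up (i = 2, 3, ...) produces ever longer strings, which cannot all lie in the
finite language L. So the pumping property fails for every p ≤ 2.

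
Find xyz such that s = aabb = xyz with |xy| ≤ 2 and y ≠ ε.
x = 'a', y = 'a', z = 'bb'

For s = aabb and p = 2, one valid decomposition is:
- x = 'a' (length 1)
- y = 'a' (length 1)
- z = 'bb' (length 2)

Verification:
- xyz = 'a' + 'a' + 'bb' = aabb ✓
- |xy| = 2 ≤ 2 ✓
- |y| = 1 > 0 ✓

All pumping lemma constraints are satisfied.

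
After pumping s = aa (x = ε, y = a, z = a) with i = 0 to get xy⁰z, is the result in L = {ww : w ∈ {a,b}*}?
No

xy⁰z = ε · ε · a = a.
a has odd length 1, so it cannot be written as ww and is not in L.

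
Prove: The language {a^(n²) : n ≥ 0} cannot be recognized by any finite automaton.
Assume for contradiction that L is regular, and let p ≥ 1 be the pumping length given by the pumping lemma.
Choose s = a^(p²). Then s ∈ L and |s| = p² ≥ p.
By the pumping lemma, s = xyz for some x, y, z with |xy| ≤ p, |y| ≥ 1, and xy^i z ∈ L for every i ≥ 0.
Here y = a^k for some k with 1 ≤ k ≤ |xy| ≤ p.

Take i = 2: |xy²z| = p² + k.
Now p² < p² + k ≤ p² + p < p² + 2p + 1 = (p + 1)².
So |xy²z| lies strictly between the consecutive squares p² and (p + 1)², hence is not a perfect square, and xy²z ∉ L.

This contradicts the pumping lemma, which requires xy^i z ∈ L for all i ≥ 0.
Hence L = {a^(n²) : n ≥ 0} is not regular. ∎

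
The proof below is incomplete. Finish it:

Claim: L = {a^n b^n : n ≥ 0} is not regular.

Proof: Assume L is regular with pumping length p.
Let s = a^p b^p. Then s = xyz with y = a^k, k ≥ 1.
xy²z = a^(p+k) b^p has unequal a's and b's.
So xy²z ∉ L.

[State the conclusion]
This contradicts the pumping lemma for regular languages,
which guarantees xy^i z ∈ L for all i ≥ 0.

Since our assumption that L is regular leads to a contradiction,
we conclude that L = {a^n b^n : n ≥ 0} is NOT regular. ∎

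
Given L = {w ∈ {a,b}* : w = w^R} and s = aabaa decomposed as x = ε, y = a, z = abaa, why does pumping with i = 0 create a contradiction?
xy⁰z = abaa ∉ L

Pumping with i = 0 replaces y = a by y⁰ = ε:
- Original: s = xyz = aabaa; aabaa reversed is aabaa, the same string, so it is a palindrome and is in L
- Pumped: xy⁰z = ε · ε · abaa = abaa
- abaa reversed is aaba ≠ abaa, so it is not a palindrome and is not in L

The pumping lemma would require xy⁰z ∈ L, so this decomposition yields a contradiction.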